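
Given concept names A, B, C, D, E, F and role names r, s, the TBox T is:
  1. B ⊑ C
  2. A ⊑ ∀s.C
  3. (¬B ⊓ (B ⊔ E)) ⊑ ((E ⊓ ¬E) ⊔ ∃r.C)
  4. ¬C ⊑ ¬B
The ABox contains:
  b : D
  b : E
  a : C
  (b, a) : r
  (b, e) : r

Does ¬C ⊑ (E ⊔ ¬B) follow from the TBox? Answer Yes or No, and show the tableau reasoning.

Yes

1. ¬C ⊑ (E ⊔ ¬B)  ⇔  (¬C ⊓ (¬E ⊓ B)) unsat w.r.t. T
   all branches close; clash {B, ¬B} at x₀
2. Hence ¬C ⊑ (E ⊔ ¬B): entailed.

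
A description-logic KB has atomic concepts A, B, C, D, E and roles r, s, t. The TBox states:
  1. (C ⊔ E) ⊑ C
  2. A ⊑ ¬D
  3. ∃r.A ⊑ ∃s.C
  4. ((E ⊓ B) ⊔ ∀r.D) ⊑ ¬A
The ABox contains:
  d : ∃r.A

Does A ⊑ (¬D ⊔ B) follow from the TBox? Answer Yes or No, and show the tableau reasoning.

1. A ⊑ (¬D ⊔ B)  ⇔  (A ⊓ (D ⊓ ¬B)) unsat w.r.t. T
   all branches close; clash {D, ¬D} at x₀
2. Hence A ⊑ (¬D ⊔ B): entailed.

Yes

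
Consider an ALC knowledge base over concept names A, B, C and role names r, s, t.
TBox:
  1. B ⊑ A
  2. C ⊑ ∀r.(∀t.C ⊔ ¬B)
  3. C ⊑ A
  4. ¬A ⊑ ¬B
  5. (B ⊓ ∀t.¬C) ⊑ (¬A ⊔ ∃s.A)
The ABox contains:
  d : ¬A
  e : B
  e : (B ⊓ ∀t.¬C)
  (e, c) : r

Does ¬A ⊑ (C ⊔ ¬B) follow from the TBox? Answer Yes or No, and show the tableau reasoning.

1. ¬A ⊑ (C ⊔ ¬B)  ⇔  (¬A ⊓ (¬C ⊓ B)) unsat w.r.t. T
   all branches close; clash {B, ¬B} at x₀
2. Hence ¬A ⊑ (C ⊔ ¬B): entailed.

Yes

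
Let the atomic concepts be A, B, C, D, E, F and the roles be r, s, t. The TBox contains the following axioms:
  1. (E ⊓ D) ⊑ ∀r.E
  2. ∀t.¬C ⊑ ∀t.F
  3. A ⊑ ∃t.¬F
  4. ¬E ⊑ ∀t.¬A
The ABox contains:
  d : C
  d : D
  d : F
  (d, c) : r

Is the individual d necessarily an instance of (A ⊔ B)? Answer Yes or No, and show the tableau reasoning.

No

1. d : (A ⊔ B)?  L(d) = {C, D, F} ∪ {(¬A ⊓ ¬B)}
   open: L(d) ⊇ {C, D, F, ¬A, ¬B, …} (+ ∃-successors) — d ∉ (A ⊔ B) possible
2. Hence d : (A ⊔ B): not entailed.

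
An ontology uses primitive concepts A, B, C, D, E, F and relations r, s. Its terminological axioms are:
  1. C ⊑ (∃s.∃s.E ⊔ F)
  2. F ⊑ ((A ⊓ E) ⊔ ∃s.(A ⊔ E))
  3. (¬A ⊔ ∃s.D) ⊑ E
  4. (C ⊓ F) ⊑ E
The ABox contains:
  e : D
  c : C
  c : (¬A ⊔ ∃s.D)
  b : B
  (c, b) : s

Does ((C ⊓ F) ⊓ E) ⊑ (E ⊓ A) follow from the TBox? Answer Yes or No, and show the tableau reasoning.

No

1. ((C ⊓ F) ⊓ E) ⊑ (E ⊓ A)  ⇔  (((C ⊓ F) ⊓ E) ⊓ (¬E ⊔ ¬A)) unsat w.r.t. T
   apply at x₀: C⊑(∃s.∃s.E ⊔ F); F⊑((A ⊓ E) ⊔ ∃s.(A ⊔ E))
   open: L(x₀) ⊇ {C, E, F, ¬A, ∃s.(A ⊔ E)} (+ ∃-successors)
2. Hence ((C ⊓ F) ⊓ E) ⊑ (E ⊓ A): not entailed.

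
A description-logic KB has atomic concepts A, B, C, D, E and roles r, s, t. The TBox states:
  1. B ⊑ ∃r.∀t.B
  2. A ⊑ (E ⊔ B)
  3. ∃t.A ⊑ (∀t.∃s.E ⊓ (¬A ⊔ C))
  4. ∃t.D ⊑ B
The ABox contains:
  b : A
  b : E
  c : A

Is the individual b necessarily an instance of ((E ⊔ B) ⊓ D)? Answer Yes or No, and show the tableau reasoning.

1. b : ((E ⊔ B) ⊓ D)?  L(b) = {A, E} ∪ {((¬E ⊓ ¬B) ⊔ ¬D)}
   apply at b: A⊑(E ⊔ B)
   open: L(b) ⊇ {A, E, ¬B, ¬D, ∀t.¬A, …} — b ∉ ((E ⊔ B) ⊓ D) possible
2. Hence b : ((E ⊔ B) ⊓ D): not entailed.

No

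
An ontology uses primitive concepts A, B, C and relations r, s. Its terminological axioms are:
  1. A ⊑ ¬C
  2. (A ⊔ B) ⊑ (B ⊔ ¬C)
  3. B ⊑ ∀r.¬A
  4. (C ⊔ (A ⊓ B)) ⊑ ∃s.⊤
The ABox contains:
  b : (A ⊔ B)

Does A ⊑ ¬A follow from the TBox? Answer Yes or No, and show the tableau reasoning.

1. A ⊑ ¬A  ⇔  (A ⊓ A) unsat w.r.t. T
   apply at x₀: A⊑¬C
   open: L(x₀) ⊇ {A, ¬B, ¬C}
2. Hence A ⊑ ¬A: not entailed.

No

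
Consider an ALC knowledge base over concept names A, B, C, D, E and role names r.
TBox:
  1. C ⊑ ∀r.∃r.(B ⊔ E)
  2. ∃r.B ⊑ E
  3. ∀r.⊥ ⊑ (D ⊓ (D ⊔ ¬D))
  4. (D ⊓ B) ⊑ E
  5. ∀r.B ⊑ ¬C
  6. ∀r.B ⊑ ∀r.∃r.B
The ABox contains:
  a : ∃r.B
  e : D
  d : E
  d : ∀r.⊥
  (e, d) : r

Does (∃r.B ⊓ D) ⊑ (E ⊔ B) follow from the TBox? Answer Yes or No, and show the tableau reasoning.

Yes

1. (∃r.B ⊓ D) ⊑ (E ⊔ B)  ⇔  ((∃r.B ⊓ D) ⊓ (¬E ⊓ ¬B)) unsat w.r.t. T
   all branches close; clash {E, ¬E} at x₀
2. Hence (∃r.B ⊓ D) ⊑ (E ⊔ B): entailed.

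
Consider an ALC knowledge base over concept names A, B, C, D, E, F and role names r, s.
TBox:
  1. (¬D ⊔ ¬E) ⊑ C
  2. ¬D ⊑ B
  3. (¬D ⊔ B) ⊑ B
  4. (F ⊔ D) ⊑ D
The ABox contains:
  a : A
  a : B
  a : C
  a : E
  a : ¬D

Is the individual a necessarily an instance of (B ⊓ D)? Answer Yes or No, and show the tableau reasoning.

1. a : (B ⊓ D)?  L(a) = {A, B, C, E, ¬D} ∪ {(¬B ⊔ ¬D)}
   open: L(a) ⊇ {A, B, C, E, ¬D, …} — a ∉ (B ⊓ D) possible
2. Hence a : (B ⊓ D): not entailed.

No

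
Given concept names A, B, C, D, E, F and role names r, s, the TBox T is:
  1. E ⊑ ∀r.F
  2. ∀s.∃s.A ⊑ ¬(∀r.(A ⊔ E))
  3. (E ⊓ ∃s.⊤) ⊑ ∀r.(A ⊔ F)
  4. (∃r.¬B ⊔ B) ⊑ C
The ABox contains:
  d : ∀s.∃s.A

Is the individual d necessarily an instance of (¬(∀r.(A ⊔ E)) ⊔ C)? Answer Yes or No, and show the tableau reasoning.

Yes

1. d : (¬(∀r.(A ⊔ E)) ⊔ C)?  L(d) = {∀s.∃s.A} ∪ {(∀r.(A ⊔ E) ⊓ ¬C)}
   clash {C, ¬C} at d — d ∈ (¬(∀r.(A ⊔ E)) ⊔ C)
2. Hence d : (¬(∀r.(A ⊔ E)) ⊔ C): entailed.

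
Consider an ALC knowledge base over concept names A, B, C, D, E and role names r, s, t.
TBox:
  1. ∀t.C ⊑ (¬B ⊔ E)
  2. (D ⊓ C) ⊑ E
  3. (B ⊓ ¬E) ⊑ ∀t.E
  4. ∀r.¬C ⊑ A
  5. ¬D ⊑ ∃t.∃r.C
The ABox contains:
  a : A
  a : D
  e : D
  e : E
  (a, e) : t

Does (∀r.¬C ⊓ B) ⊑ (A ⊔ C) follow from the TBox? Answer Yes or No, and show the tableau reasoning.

Yes

1. (∀r.¬C ⊓ B) ⊑ (A ⊔ C)  ⇔  ((∀r.¬C ⊓ B) ⊓ (¬A ⊓ ¬C)) unsat w.r.t. T
   all branches close; clash {A, ¬A} at x₀
2. Hence (∀r.¬C ⊓ B) ⊑ (A ⊔ C): entailed.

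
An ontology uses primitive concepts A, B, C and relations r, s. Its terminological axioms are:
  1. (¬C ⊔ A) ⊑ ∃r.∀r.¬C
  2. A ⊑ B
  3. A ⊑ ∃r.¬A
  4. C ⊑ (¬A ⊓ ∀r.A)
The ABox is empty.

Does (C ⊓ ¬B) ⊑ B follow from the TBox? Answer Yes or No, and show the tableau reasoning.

No

1. (C ⊓ ¬B) ⊑ B  ⇔  ((C ⊓ ¬B) ⊓ ¬B) unsat w.r.t. T
   apply at x₀: C⊑(¬A ⊓ ∀r.A)
   open: L(x₀) ⊇ {C, ¬A, ¬B, ∀r.A}
2. Hence (C ⊓ ¬B) ⊑ B: not entailed.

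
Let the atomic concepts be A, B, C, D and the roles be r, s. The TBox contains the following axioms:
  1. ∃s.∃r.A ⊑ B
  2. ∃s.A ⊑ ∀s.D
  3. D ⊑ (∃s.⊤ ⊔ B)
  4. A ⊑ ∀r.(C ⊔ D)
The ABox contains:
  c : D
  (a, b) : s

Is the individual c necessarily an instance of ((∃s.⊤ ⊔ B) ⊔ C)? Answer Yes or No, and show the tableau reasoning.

Yes

1. c : ((∃s.⊤ ⊔ B) ⊔ C)?  L(c) = {D} ∪ {((∀s.⊥ ⊓ ¬B) ⊓ ¬C)}
   clash {B, ¬B} at c — c ∈ ((∃s.⊤ ⊔ B) ⊔ C)
2. Hence c : ((∃s.⊤ ⊔ B) ⊔ C): entailed.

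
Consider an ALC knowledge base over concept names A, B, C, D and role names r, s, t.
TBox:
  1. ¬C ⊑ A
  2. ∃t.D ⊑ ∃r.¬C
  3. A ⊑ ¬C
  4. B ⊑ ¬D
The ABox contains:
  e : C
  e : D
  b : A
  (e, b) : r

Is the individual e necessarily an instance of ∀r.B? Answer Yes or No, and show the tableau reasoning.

No

1. e : ∀r.B?  L(e) = {C, D} ∪ {∃r.¬B}
   open: L(e) ⊇ {C, D, ¬A, ¬B, ∀t.¬D, …} (+ ∃-successors) — e ∉ ∀r.B possible
2. Hence e : ∀r.B: not entailed.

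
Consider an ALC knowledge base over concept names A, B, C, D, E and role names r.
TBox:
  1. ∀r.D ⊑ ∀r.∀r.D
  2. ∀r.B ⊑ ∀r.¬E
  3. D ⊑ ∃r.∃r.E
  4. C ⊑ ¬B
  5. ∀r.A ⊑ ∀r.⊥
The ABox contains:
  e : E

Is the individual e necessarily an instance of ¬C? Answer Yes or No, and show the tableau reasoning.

1. e : ¬C?  L(e) = {E} ∪ {C}
   apply at e: C⊑¬B
   open: L(e) ⊇ {C, E, ¬B, ¬D, ∃r.¬A, …} (+ ∃-successors) — e ∉ ¬C possible
2. Hence e : ¬C: not entailed.

No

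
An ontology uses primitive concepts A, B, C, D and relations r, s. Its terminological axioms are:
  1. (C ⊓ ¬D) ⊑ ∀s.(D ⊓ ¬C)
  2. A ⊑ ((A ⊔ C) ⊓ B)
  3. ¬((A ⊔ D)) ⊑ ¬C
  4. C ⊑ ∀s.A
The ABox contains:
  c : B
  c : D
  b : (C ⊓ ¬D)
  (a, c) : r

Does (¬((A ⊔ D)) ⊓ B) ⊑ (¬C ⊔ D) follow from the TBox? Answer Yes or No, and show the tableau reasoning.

Yes

1. (¬((A ⊔ D)) ⊓ B) ⊑ (¬C ⊔ D)  ⇔  (((¬A ⊓ ¬D) ⊓ B) ⊓ (C ⊓ ¬D)) unsat w.r.t. T
   all branches close; clash {C, ¬C} at x₀
2. Hence (¬((A ⊔ D)) ⊓ B) ⊑ (¬C ⊔ D): entailed.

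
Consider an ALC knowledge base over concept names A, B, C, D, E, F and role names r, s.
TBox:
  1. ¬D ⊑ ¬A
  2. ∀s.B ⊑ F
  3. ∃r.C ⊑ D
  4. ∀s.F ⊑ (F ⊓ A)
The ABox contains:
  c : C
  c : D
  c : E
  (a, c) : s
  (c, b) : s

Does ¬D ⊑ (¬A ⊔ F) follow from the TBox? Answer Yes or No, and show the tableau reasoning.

Yes

1. ¬D ⊑ (¬A ⊔ F)  ⇔  (¬D ⊓ (A ⊓ ¬F)) unsat w.r.t. T
   all branches close; clash {A, ¬A} at x₀
2. Hence ¬D ⊑ (¬A ⊔ F): entailed.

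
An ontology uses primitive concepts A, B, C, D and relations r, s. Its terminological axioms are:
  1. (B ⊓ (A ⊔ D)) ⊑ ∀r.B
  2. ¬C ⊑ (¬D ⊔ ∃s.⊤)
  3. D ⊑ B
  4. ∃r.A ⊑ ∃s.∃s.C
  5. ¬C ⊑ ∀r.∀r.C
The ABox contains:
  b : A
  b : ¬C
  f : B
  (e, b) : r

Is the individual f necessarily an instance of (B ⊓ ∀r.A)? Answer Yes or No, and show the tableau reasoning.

No

1. f : (B ⊓ ∀r.A)?  L(f) = {B} ∪ {(¬B ⊔ ∃r.¬A)}
   open: L(f) ⊇ {B, C, ¬A, ¬D, ∀r.¬A, …} (+ ∃-successors) — f ∉ (B ⊓ ∀r.A) possible
2. Hence f : (B ⊓ ∀r.A): not entailed.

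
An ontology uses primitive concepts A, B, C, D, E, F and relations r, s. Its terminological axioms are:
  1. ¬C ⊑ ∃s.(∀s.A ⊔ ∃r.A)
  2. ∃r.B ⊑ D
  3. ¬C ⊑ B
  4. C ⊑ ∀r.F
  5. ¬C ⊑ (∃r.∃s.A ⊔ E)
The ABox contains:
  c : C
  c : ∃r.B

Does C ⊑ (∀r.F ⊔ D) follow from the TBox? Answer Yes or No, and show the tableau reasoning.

Yes

1. C ⊑ (∀r.F ⊔ D)  ⇔  (C ⊓ (∃r.¬F ⊓ ¬D)) unsat w.r.t. T
   all branches close; clash {D, ¬D} at x₀
2. Hence C ⊑ (∀r.F ⊔ D): entailed.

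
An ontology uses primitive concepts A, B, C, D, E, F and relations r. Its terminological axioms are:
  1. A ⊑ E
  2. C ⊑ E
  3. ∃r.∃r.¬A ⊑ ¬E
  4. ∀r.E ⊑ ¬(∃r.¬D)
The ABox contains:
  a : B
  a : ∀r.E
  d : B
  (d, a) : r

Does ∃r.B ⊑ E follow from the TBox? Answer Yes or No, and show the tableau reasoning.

1. ∃r.B ⊑ E  ⇔  (∃r.B ⊓ ¬E) unsat w.r.t. T
   open: L(x₀) ⊇ {¬A, ¬C, ¬E, ∃r.B, ∃r.¬E} (+ ∃-successors)
2. Hence ∃r.B ⊑ E: not entailed.

No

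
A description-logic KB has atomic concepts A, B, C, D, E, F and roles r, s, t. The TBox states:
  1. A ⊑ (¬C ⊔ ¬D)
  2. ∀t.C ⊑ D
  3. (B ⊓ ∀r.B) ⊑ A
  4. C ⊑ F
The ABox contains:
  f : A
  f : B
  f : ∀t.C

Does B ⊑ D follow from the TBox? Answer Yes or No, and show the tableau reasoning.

1. B ⊑ D  ⇔  (B ⊓ ¬D) unsat w.r.t. T
   open: L(x₀) ⊇ {B, ¬A, ¬C, ¬D, ∃r.¬B, …} (+ ∃-successors)
2. Hence B ⊑ D: not entailed.

No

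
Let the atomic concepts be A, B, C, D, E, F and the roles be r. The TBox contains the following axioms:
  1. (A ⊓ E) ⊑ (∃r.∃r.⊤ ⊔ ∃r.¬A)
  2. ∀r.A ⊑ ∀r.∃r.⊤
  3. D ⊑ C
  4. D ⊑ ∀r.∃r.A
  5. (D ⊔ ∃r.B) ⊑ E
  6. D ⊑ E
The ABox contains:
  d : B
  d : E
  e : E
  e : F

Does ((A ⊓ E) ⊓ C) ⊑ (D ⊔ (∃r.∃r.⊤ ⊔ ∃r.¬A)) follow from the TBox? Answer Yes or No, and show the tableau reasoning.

1. ((A ⊓ E) ⊓ C) ⊑ (D ⊔ (∃r.∃r.⊤ ⊔ ∃r.¬A))  ⇔  (((A ⊓ E) ⊓ C) ⊓ (¬D ⊓ (∀r.∀r.⊥ ⊓ ∀r.A))) unsat w.r.t. T
   all branches close; clash {A, ¬A} at an ∃-successor
2. Hence ((A ⊓ E) ⊓ C) ⊑ (D ⊔ (∃r.∃r.⊤ ⊔ ∃r.¬A)): entailed.

Yes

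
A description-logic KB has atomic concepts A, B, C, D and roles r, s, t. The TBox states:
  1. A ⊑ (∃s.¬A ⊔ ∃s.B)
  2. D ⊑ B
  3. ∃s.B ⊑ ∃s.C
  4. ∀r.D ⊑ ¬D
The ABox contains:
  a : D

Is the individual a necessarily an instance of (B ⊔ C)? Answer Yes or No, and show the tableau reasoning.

Yes

1. a : (B ⊔ C)?  L(a) = {D} ∪ {(¬B ⊓ ¬C)}
   clash {B, ¬B} at a — a ∈ (B ⊔ C)
2. Hence a : (B ⊔ C): entailed.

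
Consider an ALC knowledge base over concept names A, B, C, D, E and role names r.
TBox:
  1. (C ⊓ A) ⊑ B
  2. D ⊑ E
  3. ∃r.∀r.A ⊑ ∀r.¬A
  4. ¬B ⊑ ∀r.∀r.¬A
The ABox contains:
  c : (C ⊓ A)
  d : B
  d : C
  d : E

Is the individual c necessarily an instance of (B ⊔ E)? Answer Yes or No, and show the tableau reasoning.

1. c : (B ⊔ E)?  L(c) = {(C ⊓ A)} ∪ {(¬B ⊓ ¬E)}
   clash {E, ¬E} at c — c ∈ (B ⊔ E)
2. Hence c : (B ⊔ E): entailed.

Yes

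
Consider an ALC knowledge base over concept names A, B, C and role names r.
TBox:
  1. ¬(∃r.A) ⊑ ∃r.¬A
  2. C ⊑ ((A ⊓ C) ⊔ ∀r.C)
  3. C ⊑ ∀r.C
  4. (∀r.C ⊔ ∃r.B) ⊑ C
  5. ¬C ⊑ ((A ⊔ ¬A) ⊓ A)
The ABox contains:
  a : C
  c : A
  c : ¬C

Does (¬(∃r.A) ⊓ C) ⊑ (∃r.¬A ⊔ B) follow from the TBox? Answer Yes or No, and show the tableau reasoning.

Yes

1. (¬(∃r.A) ⊓ C) ⊑ (∃r.¬A ⊔ B)  ⇔  ((∀r.¬A ⊓ C) ⊓ (∀r.A ⊓ ¬B)) unsat w.r.t. T
   all branches close; clash {A, ¬A} at an ∃-successor
2. Hence (¬(∃r.A) ⊓ C) ⊑ (∃r.¬A ⊔ B): entailed.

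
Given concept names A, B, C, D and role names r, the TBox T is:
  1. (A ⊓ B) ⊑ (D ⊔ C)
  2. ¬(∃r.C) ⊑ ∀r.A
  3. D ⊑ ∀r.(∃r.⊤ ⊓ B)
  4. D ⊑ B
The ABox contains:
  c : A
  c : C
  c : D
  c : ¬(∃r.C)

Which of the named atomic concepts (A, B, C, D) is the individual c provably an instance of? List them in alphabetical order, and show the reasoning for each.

{A, B, C, D}

1. c : A?  L(c) = {A, C, D, ¬(∃r.C)} ∪ {¬A}
   clash {A, ¬A} at c — c ∈ A
2. c : B?  L(c) = {A, C, D, ¬(∃r.C)} ∪ {¬B}
   clash {B, ¬B} at c — c ∈ B
3. c : C?  L(c) = {A, C, D, ¬(∃r.C)} ∪ {¬C}
   clash {C, ¬C} at c — c ∈ C
4. c : D?  L(c) = {A, C, D, ¬(∃r.C)} ∪ {¬D}
   clash {D, ¬D} at c — c ∈ D
5. Entailed for c: {A, B, C, D}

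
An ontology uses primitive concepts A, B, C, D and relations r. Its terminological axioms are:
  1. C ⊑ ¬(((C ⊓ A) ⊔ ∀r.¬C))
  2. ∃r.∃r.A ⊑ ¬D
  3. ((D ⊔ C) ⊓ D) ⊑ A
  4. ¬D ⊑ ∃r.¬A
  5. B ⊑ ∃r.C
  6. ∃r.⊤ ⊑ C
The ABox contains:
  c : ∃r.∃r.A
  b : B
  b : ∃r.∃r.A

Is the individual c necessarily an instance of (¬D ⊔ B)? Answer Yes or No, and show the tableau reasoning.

Yes

1. c : (¬D ⊔ B)?  L(c) = {∃r.∃r.A} ∪ {(D ⊓ ¬B)}
   clash {A, ¬A} at c — c ∈ (¬D ⊔ B)
2. Hence c : (¬D ⊔ B): entailed.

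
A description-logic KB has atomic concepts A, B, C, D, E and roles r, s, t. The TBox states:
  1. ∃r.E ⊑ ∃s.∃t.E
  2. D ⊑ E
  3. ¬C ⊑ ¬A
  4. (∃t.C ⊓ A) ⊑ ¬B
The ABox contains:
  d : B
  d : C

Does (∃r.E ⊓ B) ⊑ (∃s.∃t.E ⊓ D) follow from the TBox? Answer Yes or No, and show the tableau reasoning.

No

1. (∃r.E ⊓ B) ⊑ (∃s.∃t.E ⊓ D)  ⇔  ((∃r.E ⊓ B) ⊓ (∀s.∀t.¬E ⊔ ¬D)) unsat w.r.t. T
   apply at x₀: ∃r.E⊑∃s.∃t.E
   open: L(x₀) ⊇ {B, C, ¬D, ∀t.¬C, ∃r.E, …} (+ ∃-successors)
2. Hence (∃r.E ⊓ B) ⊑ (∃s.∃t.E ⊓ D): not entailed.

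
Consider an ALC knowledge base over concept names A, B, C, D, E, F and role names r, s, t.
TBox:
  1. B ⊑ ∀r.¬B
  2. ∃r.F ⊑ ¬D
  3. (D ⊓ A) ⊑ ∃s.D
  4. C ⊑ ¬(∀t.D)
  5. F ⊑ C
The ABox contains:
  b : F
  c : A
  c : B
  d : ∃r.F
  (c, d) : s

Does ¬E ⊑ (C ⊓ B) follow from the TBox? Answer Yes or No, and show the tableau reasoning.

No

1. ¬E ⊑ (C ⊓ B)  ⇔  (¬E ⊓ (¬C ⊔ ¬B)) unsat w.r.t. T
   open: L(x₀) ⊇ {¬B, ¬C, ¬D, ¬E, ¬F}
2. Hence ¬E ⊑ (C ⊓ B): not entailed.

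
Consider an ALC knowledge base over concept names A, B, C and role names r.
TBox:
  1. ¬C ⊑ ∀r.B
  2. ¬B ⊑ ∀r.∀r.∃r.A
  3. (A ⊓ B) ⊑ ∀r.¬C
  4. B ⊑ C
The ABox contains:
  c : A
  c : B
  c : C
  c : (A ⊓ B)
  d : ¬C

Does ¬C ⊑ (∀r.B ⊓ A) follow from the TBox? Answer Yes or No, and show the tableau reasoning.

No

1. ¬C ⊑ (∀r.B ⊓ A)  ⇔  (¬C ⊓ (∃r.¬B ⊔ ¬A)) unsat w.r.t. T
   apply at x₀: ¬C⊑∀r.B
   open: L(x₀) ⊇ {¬A, ¬B, ¬C, ∀r.B, ∀r.∀r.∃r.A}
2. Hence ¬C ⊑ (∀r.B ⊓ A): not entailed.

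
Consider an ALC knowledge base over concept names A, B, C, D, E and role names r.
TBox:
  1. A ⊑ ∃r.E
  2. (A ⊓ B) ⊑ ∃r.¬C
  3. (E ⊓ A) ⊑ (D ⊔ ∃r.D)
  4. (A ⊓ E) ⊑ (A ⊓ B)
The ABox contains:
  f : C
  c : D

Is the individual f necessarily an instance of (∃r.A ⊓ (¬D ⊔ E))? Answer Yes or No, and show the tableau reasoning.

1. f : (∃r.A ⊓ (¬D ⊔ E))?  L(f) = {C} ∪ {(∀r.¬A ⊔ (D ⊓ ¬E))}
   open: L(f) ⊇ {C, ¬A, ∀r.¬A} — f ∉ (∃r.A ⊓ (¬D ⊔ E)) possible
2. Hence f : (∃r.A ⊓ (¬D ⊔ E)): not entailed.

No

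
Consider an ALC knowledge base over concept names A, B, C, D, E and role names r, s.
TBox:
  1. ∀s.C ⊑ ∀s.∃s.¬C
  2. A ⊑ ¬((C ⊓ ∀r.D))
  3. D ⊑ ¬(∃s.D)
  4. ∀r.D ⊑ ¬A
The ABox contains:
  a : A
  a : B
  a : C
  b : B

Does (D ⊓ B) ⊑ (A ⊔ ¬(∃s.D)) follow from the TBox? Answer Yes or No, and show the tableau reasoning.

1. (D ⊓ B) ⊑ (A ⊔ ¬(∃s.D))  ⇔  ((D ⊓ B) ⊓ (¬A ⊓ ∃s.D)) unsat w.r.t. T
   all branches close; clash {D, ¬D} at an ∃-successor
2. Hence (D ⊓ B) ⊑ (A ⊔ ¬(∃s.D)): entailed.

Yes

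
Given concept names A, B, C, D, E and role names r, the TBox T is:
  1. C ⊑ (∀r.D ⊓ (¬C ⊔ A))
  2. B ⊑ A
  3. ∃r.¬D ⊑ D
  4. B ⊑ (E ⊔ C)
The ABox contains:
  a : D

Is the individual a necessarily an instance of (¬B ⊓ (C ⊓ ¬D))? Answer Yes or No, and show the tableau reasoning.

No

1. a : (¬B ⊓ (C ⊓ ¬D))?  L(a) = {D} ∪ {(B ⊔ (¬C ⊔ D))}
   open: L(a) ⊇ {D, ¬B, ¬C} — a ∉ (¬B ⊓ (C ⊓ ¬D)) possible
2. Hence a : (¬B ⊓ (C ⊓ ¬D)): not entailed.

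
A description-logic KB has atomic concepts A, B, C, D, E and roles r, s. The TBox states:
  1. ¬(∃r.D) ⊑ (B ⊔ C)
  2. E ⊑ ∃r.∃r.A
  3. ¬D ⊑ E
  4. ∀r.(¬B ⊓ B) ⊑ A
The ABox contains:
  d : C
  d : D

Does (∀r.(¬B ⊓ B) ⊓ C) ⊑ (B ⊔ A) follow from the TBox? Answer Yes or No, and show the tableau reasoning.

Yes

1. (∀r.(¬B ⊓ B) ⊓ C) ⊑ (B ⊔ A)  ⇔  ((∀r.(¬B ⊓ B) ⊓ C) ⊓ (¬B ⊓ ¬A)) unsat w.r.t. T
   all branches close; clash {A, ¬A} at x₀
2. Hence (∀r.(¬B ⊓ B) ⊓ C) ⊑ (B ⊔ A): entailed.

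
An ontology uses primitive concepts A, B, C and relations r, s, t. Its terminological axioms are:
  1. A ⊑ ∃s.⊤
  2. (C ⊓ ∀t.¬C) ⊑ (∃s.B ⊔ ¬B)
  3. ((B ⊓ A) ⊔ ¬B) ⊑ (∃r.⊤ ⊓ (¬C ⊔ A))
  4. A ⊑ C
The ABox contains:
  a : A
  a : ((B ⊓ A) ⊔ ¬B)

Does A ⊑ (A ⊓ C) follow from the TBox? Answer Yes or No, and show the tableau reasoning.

Yes

1. A ⊑ (A ⊓ C)  ⇔  (A ⊓ (¬A ⊔ ¬C)) unsat w.r.t. T
   all branches close; clash {C, ¬C} at x₀
2. Hence A ⊑ (A ⊓ C): entailed.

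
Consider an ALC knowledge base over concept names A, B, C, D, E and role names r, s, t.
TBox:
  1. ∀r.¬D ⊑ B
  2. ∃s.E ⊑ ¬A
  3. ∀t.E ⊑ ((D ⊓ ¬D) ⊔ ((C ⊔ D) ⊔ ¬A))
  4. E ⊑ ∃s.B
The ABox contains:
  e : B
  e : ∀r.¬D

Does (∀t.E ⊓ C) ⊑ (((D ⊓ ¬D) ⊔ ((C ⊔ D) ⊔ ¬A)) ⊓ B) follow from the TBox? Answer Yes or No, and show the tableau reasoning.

No

1. (∀t.E ⊓ C) ⊑ (((D ⊓ ¬D) ⊔ ((C ⊔ D) ⊔ ¬A)) ⊓ B)  ⇔  ((∀t.E ⊓ C) ⊓ (((¬D ⊔ D) ⊓ ((¬C ⊓ ¬D) ⊓ A)) ⊔ ¬B)) unsat w.r.t. T
   apply at x₀: ∀t.E⊑((D ⊓ ¬D) ⊔ ((C ⊔ D) ⊔ ¬A))
   open: L(x₀) ⊇ {C, ¬B, ¬E, ∀s.¬E, ∀t.E, …} (+ ∃-successors)
2. Hence (∀t.E ⊓ C) ⊑ (((D ⊓ ¬D) ⊔ ((C ⊔ D) ⊔ ¬A)) ⊓ B): not entailed.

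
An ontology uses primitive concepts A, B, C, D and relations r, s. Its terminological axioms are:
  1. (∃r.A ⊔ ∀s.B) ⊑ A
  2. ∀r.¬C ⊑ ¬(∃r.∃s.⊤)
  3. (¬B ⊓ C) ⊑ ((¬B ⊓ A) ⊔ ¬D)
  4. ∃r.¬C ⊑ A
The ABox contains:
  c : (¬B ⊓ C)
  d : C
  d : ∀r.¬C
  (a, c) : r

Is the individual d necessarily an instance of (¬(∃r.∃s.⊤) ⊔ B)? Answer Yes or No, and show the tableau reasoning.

1. d : (¬(∃r.∃s.⊤) ⊔ B)?  L(d) = {C, ∀r.¬C} ∪ {(∃r.∃s.⊤ ⊓ ¬B)}
   clash ⊥ at an ∃-successor — d ∈ (¬(∃r.∃s.⊤) ⊔ B)
2. Hence d : (¬(∃r.∃s.⊤) ⊔ B): entailed.

Yes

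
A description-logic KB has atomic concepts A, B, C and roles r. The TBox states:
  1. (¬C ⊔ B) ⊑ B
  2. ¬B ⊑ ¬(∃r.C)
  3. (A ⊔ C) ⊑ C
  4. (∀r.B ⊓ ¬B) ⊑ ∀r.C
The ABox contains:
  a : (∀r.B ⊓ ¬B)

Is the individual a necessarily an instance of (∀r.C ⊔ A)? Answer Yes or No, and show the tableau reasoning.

1. a : (∀r.C ⊔ A)?  L(a) = {(∀r.B ⊓ ¬B)} ∪ {(∃r.¬C ⊓ ¬A)}
   clash {B, ¬B} at a — a ∈ (∀r.C ⊔ A)
2. Hence a : (∀r.C ⊔ A): entailed.

Yes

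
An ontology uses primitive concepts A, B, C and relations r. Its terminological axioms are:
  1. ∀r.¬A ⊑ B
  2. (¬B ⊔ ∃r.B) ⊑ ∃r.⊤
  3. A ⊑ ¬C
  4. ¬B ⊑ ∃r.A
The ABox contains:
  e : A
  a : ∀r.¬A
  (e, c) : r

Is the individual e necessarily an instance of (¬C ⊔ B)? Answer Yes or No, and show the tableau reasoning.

1. e : (¬C ⊔ B)?  L(e) = {A} ∪ {(C ⊓ ¬B)}
   clash {C, ¬C} at e — e ∈ (¬C ⊔ B)
2. Hence e : (¬C ⊔ B): entailed.

Yes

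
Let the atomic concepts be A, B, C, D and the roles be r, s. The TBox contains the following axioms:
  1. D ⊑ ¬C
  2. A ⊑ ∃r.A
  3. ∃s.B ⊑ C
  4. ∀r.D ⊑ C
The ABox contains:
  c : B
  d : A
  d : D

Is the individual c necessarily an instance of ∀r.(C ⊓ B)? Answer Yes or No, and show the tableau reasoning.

1. c : ∀r.(C ⊓ B)?  L(c) = {B} ∪ {∃r.(¬C ⊔ ¬B)}
   open: L(c) ⊇ {B, ¬A, ¬D, ∀s.¬B, ∃r.(¬C ⊔ ¬B), …} (+ ∃-successors) — c ∉ ∀r.(C ⊓ B) possible
2. Hence c : ∀r.(C ⊓ B): not entailed.

No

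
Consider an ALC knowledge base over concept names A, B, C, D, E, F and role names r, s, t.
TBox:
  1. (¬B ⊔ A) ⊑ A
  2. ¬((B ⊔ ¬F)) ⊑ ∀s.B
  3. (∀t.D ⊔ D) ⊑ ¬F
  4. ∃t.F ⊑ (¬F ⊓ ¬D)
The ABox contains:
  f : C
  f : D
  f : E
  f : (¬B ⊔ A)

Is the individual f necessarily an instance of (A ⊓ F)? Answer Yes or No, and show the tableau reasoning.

No

1. f : (A ⊓ F)?  L(f) = {C, D, E, (¬B ⊔ A)} ∪ {(¬A ⊔ ¬F)}
   apply at f: (¬B ⊔ A)⊑A
   open: L(f) ⊇ {A, C, D, E, ¬B, …} — f ∉ (A ⊓ F) possible
2. Hence f : (A ⊓ F): not entailed.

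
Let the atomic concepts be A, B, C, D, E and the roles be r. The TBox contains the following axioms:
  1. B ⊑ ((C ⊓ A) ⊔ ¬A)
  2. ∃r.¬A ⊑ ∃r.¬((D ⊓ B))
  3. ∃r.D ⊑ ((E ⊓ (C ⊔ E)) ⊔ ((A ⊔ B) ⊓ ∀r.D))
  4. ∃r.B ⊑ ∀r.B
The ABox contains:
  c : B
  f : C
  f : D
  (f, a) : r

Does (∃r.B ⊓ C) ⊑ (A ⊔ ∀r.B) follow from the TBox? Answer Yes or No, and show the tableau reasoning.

1. (∃r.B ⊓ C) ⊑ (A ⊔ ∀r.B)  ⇔  ((∃r.B ⊓ C) ⊓ (¬A ⊓ ∃r.¬B)) unsat w.r.t. T
   all branches close; clash {B, ¬B} at an ∃-successor
2. Hence (∃r.B ⊓ C) ⊑ (A ⊔ ∀r.B): entailed.

Yes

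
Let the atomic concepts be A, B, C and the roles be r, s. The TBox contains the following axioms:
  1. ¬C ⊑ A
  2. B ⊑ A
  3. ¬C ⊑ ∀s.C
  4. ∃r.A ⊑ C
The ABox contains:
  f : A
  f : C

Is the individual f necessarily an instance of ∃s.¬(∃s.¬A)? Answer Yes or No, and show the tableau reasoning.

1. f : ∃s.¬(∃s.¬A)?  L(f) = {A, C} ∪ {∀s.∃s.¬A}
   open: L(f) ⊇ {A, C, ∀s.∃s.¬A} — f ∉ ∃s.¬(∃s.¬A) possible
2. Hence f : ∃s.¬(∃s.¬A): not entailed.

No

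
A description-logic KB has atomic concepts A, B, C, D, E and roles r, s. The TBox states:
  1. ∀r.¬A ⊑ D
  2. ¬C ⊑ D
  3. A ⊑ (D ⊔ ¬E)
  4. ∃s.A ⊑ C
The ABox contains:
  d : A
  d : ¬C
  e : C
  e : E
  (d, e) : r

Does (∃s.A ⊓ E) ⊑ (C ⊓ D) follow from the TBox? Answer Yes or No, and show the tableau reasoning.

No

1. (∃s.A ⊓ E) ⊑ (C ⊓ D)  ⇔  ((∃s.A ⊓ E) ⊓ (¬C ⊔ ¬D)) unsat w.r.t. T
   apply at x₀: ∃s.A⊑C
   open: L(x₀) ⊇ {C, E, ¬A, ¬D, ∃r.A, …} (+ ∃-successors)
2. Hence (∃s.A ⊓ E) ⊑ (C ⊓ D): not entailed.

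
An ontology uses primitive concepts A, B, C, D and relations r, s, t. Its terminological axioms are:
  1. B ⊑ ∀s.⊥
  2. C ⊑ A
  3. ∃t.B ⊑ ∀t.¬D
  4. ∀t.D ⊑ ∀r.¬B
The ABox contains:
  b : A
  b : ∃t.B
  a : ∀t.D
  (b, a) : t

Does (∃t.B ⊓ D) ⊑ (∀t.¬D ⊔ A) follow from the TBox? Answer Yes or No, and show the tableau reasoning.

Yes

1. (∃t.B ⊓ D) ⊑ (∀t.¬D ⊔ A)  ⇔  ((∃t.B ⊓ D) ⊓ (∃t.D ⊓ ¬A)) unsat w.r.t. T
   all branches close; clash {A, ¬A} at x₀
2. Hence (∃t.B ⊓ D) ⊑ (∀t.¬D ⊔ A): entailed.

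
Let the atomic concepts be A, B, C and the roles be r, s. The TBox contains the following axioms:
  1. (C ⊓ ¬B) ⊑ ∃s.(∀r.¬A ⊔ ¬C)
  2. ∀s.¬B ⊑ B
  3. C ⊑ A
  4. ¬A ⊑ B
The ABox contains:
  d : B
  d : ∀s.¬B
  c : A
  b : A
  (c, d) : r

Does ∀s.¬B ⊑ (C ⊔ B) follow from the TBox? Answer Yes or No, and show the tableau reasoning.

1. ∀s.¬B ⊑ (C ⊔ B)  ⇔  (∀s.¬B ⊓ (¬C ⊓ ¬B)) unsat w.r.t. T
   all branches close; clash {B, ¬B} at x₀
2. Hence ∀s.¬B ⊑ (C ⊔ B): entailed.

Yes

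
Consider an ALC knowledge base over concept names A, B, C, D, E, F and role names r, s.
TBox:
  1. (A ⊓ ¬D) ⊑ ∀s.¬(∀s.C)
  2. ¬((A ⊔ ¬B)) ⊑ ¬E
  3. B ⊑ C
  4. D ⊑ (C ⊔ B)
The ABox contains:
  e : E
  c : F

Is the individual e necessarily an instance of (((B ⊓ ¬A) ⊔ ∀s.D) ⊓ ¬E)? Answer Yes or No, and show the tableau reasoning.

No

1. e : (((B ⊓ ¬A) ⊔ ∀s.D) ⊓ ¬E)?  L(e) = {E} ∪ {(((¬B ⊔ A) ⊓ ∃s.¬D) ⊔ E)}
   open: L(e) ⊇ {E, ¬A, ¬B, ¬D} — e ∉ (((B ⊓ ¬A) ⊔ ∀s.D) ⊓ ¬E) possible
2. Hence e : (((B ⊓ ¬A) ⊔ ∀s.D) ⊓ ¬E): not entailed.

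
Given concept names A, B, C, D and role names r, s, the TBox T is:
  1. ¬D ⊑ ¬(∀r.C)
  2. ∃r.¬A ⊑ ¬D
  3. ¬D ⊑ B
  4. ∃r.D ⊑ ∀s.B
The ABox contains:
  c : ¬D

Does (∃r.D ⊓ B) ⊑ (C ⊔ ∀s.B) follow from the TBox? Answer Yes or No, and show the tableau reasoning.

1. (∃r.D ⊓ B) ⊑ (C ⊔ ∀s.B)  ⇔  ((∃r.D ⊓ B) ⊓ (¬C ⊓ ∃s.¬B)) unsat w.r.t. T
   all branches close; clash {B, ¬B} at an ∃-successor
2. Hence (∃r.D ⊓ B) ⊑ (C ⊔ ∀s.B): entailed.

Yes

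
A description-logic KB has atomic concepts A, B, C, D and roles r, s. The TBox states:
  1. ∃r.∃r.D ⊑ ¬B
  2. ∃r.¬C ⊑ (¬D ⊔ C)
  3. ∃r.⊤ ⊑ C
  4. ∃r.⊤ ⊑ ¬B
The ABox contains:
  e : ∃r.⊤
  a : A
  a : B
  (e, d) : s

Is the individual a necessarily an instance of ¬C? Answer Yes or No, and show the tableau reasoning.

1. a : ¬C?  L(a) = {A, B} ∪ {C}
   open: L(a) ⊇ {A, B, C, ∀r.C, ∀r.∀r.¬D, …} — a ∉ ¬C possible
2. Hence a : ¬C: not entailed.

No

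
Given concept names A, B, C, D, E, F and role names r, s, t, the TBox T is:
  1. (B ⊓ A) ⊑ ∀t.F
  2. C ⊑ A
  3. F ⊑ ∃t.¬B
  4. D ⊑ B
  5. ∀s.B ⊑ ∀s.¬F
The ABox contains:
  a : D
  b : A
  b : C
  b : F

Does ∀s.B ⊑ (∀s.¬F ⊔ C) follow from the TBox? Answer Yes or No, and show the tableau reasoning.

1. ∀s.B ⊑ (∀s.¬F ⊔ C)  ⇔  (∀s.B ⊓ (∃s.F ⊓ ¬C)) unsat w.r.t. T
   all branches close; clash {F, ¬F} at an ∃-successor
2. Hence ∀s.B ⊑ (∀s.¬F ⊔ C): entailed.

Yes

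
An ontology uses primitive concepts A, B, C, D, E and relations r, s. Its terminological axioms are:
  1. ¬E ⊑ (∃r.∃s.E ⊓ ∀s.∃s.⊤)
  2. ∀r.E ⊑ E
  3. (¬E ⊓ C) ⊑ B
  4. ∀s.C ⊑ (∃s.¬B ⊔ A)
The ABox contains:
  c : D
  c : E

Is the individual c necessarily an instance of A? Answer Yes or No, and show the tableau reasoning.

No

1. c : A?  L(c) = {D, E} ∪ {¬A}
   open: L(c) ⊇ {D, E, ¬A, ∃s.¬C} (+ ∃-successors) — c ∉ A possible
2. Hence c : A: not entailed.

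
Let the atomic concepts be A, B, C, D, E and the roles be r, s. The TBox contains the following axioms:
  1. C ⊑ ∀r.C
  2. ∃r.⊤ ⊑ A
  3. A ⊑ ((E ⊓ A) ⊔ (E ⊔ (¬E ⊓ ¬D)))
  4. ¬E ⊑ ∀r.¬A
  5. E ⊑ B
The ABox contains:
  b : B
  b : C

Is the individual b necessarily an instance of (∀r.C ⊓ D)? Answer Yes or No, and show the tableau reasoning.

1. b : (∀r.C ⊓ D)?  L(b) = {B, C} ∪ {(∃r.¬C ⊔ ¬D)}
   apply at b: C⊑∀r.C
   open: L(b) ⊇ {B, C, E, ¬A, ¬D, …} — b ∉ (∀r.C ⊓ D) possible
2. Hence b : (∀r.C ⊓ D): not entailed.

No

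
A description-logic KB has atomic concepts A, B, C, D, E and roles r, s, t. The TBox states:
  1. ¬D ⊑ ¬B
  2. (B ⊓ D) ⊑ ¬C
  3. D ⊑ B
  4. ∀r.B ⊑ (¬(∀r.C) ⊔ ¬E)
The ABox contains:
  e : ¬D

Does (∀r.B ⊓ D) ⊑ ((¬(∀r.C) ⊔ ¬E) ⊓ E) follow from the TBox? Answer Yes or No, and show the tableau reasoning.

No

1. (∀r.B ⊓ D) ⊑ ((¬(∀r.C) ⊔ ¬E) ⊓ E)  ⇔  ((∀r.B ⊓ D) ⊓ ((∀r.C ⊓ E) ⊔ ¬E)) unsat w.r.t. T
   apply at x₀: D⊑B; ∀r.B⊑(¬(∀r.C) ⊔ ¬E)
   open: L(x₀) ⊇ {B, D, ¬C, ¬E, ∀r.B}
2. Hence (∀r.B ⊓ D) ⊑ ((¬(∀r.C) ⊔ ¬E) ⊓ E): not entailed.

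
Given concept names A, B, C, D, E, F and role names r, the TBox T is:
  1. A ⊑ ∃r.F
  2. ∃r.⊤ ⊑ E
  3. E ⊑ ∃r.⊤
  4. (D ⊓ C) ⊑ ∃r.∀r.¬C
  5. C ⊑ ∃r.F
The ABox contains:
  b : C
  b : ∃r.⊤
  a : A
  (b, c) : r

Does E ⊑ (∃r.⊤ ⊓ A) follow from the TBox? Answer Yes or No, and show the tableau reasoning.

No

1. E ⊑ (∃r.⊤ ⊓ A)  ⇔  (E ⊓ (∀r.⊥ ⊔ ¬A)) unsat w.r.t. T
   apply at x₀: E⊑∃r.⊤
   open: L(x₀) ⊇ {E, ¬A, ¬C, ∃r.⊤} (+ ∃-successors)
2. Hence E ⊑ (∃r.⊤ ⊓ A): not entailed.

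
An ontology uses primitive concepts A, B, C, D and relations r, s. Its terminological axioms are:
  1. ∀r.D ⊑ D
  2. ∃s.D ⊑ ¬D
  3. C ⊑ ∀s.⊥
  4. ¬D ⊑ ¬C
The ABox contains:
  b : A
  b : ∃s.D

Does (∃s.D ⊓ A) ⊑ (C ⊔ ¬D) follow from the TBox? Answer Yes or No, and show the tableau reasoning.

1. (∃s.D ⊓ A) ⊑ (C ⊔ ¬D)  ⇔  ((∃s.D ⊓ A) ⊓ (¬C ⊓ D)) unsat w.r.t. T
   all branches close; clash {D, ¬D} at x₀
2. Hence (∃s.D ⊓ A) ⊑ (C ⊔ ¬D): entailed.

Yes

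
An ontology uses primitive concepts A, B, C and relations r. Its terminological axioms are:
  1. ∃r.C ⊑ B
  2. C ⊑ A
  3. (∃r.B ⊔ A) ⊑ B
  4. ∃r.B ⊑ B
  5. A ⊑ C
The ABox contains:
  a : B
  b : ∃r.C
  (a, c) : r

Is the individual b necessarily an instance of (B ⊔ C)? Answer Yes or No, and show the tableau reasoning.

1. b : (B ⊔ C)?  L(b) = {∃r.C} ∪ {(¬B ⊓ ¬C)}
   clash {C, ¬C} at b — b ∈ (B ⊔ C)
2. Hence b : (B ⊔ C): entailed.

Yes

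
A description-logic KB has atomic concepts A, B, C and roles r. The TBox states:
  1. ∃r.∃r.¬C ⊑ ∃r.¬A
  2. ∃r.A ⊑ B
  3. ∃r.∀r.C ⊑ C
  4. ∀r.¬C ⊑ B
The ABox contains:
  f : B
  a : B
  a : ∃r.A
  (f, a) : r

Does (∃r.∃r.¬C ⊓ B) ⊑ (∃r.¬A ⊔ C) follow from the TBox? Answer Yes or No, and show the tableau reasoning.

1. (∃r.∃r.¬C ⊓ B) ⊑ (∃r.¬A ⊔ C)  ⇔  ((∃r.∃r.¬C ⊓ B) ⊓ (∀r.A ⊓ ¬C)) unsat w.r.t. T
   all branches close; clash {C, ¬C} at x₀
2. Hence (∃r.∃r.¬C ⊓ B) ⊑ (∃r.¬A ⊔ C): entailed.

Yes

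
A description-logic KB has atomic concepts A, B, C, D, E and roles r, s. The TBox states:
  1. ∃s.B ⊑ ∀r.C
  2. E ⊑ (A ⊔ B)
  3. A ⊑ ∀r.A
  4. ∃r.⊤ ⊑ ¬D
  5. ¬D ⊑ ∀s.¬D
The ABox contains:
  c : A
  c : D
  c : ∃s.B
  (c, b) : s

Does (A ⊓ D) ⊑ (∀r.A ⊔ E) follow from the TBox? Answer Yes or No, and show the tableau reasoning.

Yes

1. (A ⊓ D) ⊑ (∀r.A ⊔ E)  ⇔  ((A ⊓ D) ⊓ (∃r.¬A ⊓ ¬E)) unsat w.r.t. T
   all branches close; clash {D, ¬D} at x₀
2. Hence (A ⊓ D) ⊑ (∀r.A ⊔ E): entailed.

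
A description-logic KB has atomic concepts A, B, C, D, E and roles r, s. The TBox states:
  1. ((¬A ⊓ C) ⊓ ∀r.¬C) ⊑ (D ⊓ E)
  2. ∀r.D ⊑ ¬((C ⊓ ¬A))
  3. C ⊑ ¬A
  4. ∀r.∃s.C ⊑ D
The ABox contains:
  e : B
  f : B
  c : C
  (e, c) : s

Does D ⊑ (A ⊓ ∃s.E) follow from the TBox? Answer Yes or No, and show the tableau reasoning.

1. D ⊑ (A ⊓ ∃s.E)  ⇔  (D ⊓ (¬A ⊔ ∀s.¬E)) unsat w.r.t. T
   open: L(x₀) ⊇ {D, ¬A, ¬C, ∃r.¬D} (+ ∃-successors)
2. Hence D ⊑ (A ⊓ ∃s.E): not entailed.

No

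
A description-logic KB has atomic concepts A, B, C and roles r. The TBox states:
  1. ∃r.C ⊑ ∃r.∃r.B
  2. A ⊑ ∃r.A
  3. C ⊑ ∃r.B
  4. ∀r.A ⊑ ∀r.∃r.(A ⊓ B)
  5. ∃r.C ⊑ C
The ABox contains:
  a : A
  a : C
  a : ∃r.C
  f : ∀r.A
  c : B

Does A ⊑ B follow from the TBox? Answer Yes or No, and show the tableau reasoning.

No

1. A ⊑ B  ⇔  (A ⊓ ¬B) unsat w.r.t. T
   apply at x₀: A⊑∃r.A
   open: L(x₀) ⊇ {A, ¬B, ¬C, ∀r.¬C, ∃r.A, …} (+ ∃-successors)
2. Hence A ⊑ B: not entailed.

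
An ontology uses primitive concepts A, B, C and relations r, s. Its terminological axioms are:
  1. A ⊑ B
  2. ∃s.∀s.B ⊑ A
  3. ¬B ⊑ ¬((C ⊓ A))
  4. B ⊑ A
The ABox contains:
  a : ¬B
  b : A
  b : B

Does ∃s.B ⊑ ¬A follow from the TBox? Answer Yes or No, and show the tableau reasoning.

1. ∃s.B ⊑ ¬A  ⇔  (∃s.B ⊓ A) unsat w.r.t. T
   apply at x₀: A⊑B
   open: L(x₀) ⊇ {A, B, ∃s.B} (+ ∃-successors)
2. Hence ∃s.B ⊑ ¬A: not entailed.

No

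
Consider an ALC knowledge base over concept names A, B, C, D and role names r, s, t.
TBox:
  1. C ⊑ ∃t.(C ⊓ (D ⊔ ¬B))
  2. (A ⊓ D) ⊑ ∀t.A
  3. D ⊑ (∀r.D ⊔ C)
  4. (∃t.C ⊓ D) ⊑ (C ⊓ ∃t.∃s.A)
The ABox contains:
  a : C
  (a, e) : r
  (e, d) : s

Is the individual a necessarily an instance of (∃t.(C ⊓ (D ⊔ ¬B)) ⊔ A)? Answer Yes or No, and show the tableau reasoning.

Yes

1. a : (∃t.(C ⊓ (D ⊔ ¬B)) ⊔ A)?  L(a) = {C} ∪ {(∀t.(¬C ⊔ (¬D ⊓ B)) ⊓ ¬A)}
   clash {B, ¬B} at an ∃-successor — a ∈ (∃t.(C ⊓ (D ⊔ ¬B)) ⊔ A)
2. Hence a : (∃t.(C ⊓ (D ⊔ ¬B)) ⊔ A): entailed.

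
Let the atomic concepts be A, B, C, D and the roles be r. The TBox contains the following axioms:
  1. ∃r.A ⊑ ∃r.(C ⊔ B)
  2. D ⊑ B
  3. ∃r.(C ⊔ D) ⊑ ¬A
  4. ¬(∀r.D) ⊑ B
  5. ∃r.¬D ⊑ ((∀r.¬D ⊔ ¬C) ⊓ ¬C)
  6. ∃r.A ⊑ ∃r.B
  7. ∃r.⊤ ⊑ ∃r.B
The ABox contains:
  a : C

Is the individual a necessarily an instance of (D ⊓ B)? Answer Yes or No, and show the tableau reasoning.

No

1. a : (D ⊓ B)?  L(a) = {C} ∪ {(¬D ⊔ ¬B)}
   open: L(a) ⊇ {C, ¬D, ∀r.(¬C ⊓ ¬D), ∀r.D, ∀r.¬A, …} — a ∉ (D ⊓ B) possible
2. Hence a : (D ⊓ B): not entailed.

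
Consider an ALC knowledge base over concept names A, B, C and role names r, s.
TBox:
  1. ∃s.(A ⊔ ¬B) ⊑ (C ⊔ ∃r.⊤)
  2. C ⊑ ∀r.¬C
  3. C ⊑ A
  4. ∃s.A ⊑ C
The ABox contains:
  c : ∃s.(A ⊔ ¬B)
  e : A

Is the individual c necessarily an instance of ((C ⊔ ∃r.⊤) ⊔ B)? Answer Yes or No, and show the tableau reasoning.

Yes

1. c : ((C ⊔ ∃r.⊤) ⊔ B)?  L(c) = {∃s.(A ⊔ ¬B)} ∪ {((¬C ⊓ ∀r.⊥) ⊓ ¬B)}
   clash {C, ¬C} at c — c ∈ ((C ⊔ ∃r.⊤) ⊔ B)
2. Hence c : ((C ⊔ ∃r.⊤) ⊔ B): entailed.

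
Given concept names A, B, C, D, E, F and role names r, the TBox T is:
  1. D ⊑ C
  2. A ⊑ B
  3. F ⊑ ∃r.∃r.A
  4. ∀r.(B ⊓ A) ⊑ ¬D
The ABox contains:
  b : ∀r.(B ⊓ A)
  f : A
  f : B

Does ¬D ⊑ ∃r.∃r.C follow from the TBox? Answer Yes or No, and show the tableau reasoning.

1. ¬D ⊑ ∃r.∃r.C  ⇔  (¬D ⊓ ∀r.∀r.¬C) unsat w.r.t. T
   open: L(x₀) ⊇ {¬A, ¬D, ¬F, ∀r.∀r.¬C}
2. Hence ¬D ⊑ ∃r.∃r.C: not entailed.

No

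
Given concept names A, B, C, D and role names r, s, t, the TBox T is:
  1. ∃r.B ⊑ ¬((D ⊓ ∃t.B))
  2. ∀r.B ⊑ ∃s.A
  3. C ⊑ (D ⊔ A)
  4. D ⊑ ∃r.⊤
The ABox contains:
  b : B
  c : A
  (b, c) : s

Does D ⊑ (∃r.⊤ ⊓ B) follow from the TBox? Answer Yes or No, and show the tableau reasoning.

1. D ⊑ (∃r.⊤ ⊓ B)  ⇔  (D ⊓ (∀r.⊥ ⊔ ¬B)) unsat w.r.t. T
   apply at x₀: D⊑∃r.⊤
   open: L(x₀) ⊇ {D, ¬B, ¬C, ∀r.¬B, ∃r.¬B, …} (+ ∃-successors)
2. Hence D ⊑ (∃r.⊤ ⊓ B): not entailed.

No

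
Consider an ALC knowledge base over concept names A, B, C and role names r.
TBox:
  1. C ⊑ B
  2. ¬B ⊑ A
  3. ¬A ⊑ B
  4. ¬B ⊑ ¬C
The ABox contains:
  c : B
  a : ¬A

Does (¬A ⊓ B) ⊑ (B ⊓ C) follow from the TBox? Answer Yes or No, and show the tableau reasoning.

No

1. (¬A ⊓ B) ⊑ (B ⊓ C)  ⇔  ((¬A ⊓ B) ⊓ (¬B ⊔ ¬C)) unsat w.r.t. T
   open: L(x₀) ⊇ {B, ¬A, ¬C}
2. Hence (¬A ⊓ B) ⊑ (B ⊓ C): not entailed.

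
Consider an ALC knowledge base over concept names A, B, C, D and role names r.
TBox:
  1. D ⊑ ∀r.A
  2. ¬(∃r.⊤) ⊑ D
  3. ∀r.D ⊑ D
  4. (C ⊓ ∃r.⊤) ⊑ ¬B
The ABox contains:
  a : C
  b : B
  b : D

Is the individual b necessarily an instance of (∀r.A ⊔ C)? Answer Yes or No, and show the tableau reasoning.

Yes

1. b : (∀r.A ⊔ C)?  L(b) = {B, D} ∪ {(∃r.¬A ⊓ ¬C)}
   clash {B, ¬B} at b — b ∈ (∀r.A ⊔ C)
2. Hence b : (∀r.A ⊔ C): entailed.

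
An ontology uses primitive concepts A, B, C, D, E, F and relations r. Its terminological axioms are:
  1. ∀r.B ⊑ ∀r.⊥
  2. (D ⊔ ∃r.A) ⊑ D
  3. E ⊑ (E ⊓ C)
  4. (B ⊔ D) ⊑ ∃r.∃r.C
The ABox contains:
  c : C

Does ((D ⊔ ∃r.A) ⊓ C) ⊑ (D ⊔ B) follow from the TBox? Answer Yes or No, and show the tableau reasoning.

Yes

1. ((D ⊔ ∃r.A) ⊓ C) ⊑ (D ⊔ B)  ⇔  (((D ⊔ ∃r.A) ⊓ C) ⊓ (¬D ⊓ ¬B)) unsat w.r.t. T
   all branches close; clash {D, ¬D} at x₀
2. Hence ((D ⊔ ∃r.A) ⊓ C) ⊑ (D ⊔ B): entailed.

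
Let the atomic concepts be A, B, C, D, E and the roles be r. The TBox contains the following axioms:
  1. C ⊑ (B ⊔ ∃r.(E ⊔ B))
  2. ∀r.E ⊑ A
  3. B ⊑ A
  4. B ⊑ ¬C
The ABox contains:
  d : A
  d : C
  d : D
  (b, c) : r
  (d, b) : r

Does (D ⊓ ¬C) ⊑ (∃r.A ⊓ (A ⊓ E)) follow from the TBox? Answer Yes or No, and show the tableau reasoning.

1. (D ⊓ ¬C) ⊑ (∃r.A ⊓ (A ⊓ E))  ⇔  ((D ⊓ ¬C) ⊓ (∀r.¬A ⊔ (¬A ⊔ ¬E))) unsat w.r.t. T
   open: L(x₀) ⊇ {D, ¬B, ¬C, ∀r.¬A, ∃r.¬E} (+ ∃-successors)
2. Hence (D ⊓ ¬C) ⊑ (∃r.A ⊓ (A ⊓ E)): not entailed.

No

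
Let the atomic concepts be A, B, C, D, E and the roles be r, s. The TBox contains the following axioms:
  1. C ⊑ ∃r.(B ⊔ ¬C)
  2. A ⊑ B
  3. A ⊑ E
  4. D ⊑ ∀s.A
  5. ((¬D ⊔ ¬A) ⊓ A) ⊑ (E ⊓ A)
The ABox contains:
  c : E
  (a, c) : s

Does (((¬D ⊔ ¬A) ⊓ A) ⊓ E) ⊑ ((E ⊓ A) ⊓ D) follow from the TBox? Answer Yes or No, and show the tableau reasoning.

1. (((¬D ⊔ ¬A) ⊓ A) ⊓ E) ⊑ ((E ⊓ A) ⊓ D)  ⇔  ((((¬D ⊔ ¬A) ⊓ A) ⊓ E) ⊓ ((¬E ⊔ ¬A) ⊔ ¬D)) unsat w.r.t. T
   apply at x₀: A⊑B; ((¬D ⊔ ¬A) ⊓ A)⊑(E ⊓ A)
   open: L(x₀) ⊇ {A, B, E, ¬C, ¬D}
2. Hence (((¬D ⊔ ¬A) ⊓ A) ⊓ E) ⊑ ((E ⊓ A) ⊓ D): not entailed.

No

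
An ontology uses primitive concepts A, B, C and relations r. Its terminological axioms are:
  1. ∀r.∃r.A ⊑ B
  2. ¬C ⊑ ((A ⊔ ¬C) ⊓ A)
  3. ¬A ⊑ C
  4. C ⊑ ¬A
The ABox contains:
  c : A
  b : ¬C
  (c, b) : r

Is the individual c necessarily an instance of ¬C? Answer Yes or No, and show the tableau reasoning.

Yes

1. c : ¬C?  L(c) = {A} ∪ {C}
   clash {A, ¬A} at c — c ∈ ¬C
2. Hence c : ¬C: entailed.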